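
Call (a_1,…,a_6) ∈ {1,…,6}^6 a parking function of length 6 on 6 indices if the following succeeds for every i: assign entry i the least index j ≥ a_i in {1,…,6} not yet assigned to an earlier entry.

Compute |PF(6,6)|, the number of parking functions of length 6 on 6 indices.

|PF| = 1·7^5 = 1·16807 = 16807 [KW]
One tuple (3,3,3,1,1,5) → sorted (1,1,3,3,3,5): b_i ≤ i ∀i, a PF.

16807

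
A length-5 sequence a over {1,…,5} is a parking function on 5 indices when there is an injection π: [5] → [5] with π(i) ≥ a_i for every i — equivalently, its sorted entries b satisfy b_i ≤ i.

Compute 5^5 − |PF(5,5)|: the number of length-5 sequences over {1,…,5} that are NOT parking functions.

#PF = 1·6^4 = 1 · 1296 = 1296
Example (5,5,5,4,1) → sorted (1,4,5,5,5): b_2=4>2, not a PF.
5^5 − 1296 = 3125 − 1296 = 1829

1829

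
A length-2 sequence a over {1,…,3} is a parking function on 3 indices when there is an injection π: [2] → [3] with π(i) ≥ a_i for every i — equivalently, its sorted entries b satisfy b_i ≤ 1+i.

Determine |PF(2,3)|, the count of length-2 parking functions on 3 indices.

#PF = 2·4^1 = 2 · 4 = 8
E.g. (2,1) → sorted (1,2): b_i ≤ 1+i ∀i, a PF.

8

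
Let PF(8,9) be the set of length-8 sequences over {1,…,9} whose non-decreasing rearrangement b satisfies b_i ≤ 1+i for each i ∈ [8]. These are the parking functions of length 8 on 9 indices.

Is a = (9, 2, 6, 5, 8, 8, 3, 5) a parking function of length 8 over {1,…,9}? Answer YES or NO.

NO

Order a: b = (2, 3, 5, 5, 6, 8, 8, 9).
  b_1=2 ≤ 2
  b_2=3 ≤ 3
  b_3=5 > 4
  fails at i=3 ⇒ NO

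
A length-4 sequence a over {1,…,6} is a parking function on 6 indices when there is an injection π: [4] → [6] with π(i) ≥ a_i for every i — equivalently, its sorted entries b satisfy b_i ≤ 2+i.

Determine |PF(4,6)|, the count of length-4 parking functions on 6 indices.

1029

#PF = (6+1−4)·(6+1)^{4−1} = 3×343 = 1029 (Konheim–Weiss)
Example (2,2,4,2) → sorted (2,2,2,4): b_i ≤ 2+i ∀i, a PF.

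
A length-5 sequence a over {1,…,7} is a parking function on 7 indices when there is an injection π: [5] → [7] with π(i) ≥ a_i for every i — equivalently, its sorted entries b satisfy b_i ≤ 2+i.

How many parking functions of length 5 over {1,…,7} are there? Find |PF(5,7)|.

Count = (8−5)·8^(5−1) = 3·4096 = 12288 (Konheim–Weiss)
Check (1,7,5,5,1) → sorted (1,1,5,5,7): b_i ≤ 2+i ∀i, a PF.

12288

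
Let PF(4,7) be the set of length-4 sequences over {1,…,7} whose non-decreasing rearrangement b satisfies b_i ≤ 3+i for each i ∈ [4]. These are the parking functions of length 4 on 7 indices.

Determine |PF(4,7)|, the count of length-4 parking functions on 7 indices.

#PF = 4·8^3 = 4×512 = 2048 (Konheim–Weiss)
One tuple (3,1,2,1) → sorted (1,1,2,3): b_i ≤ 3+i ∀i, a PF.

2048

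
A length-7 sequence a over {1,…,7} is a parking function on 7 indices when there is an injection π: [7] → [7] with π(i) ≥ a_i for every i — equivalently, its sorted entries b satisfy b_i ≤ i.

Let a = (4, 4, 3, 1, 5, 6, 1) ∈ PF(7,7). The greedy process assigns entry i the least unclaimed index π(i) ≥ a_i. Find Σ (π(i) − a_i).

4

Σπ(i) = 1+…+7 = 28; Σa = 4+4+3+1+5+6+1 = 24; disp = 28−24 = 4.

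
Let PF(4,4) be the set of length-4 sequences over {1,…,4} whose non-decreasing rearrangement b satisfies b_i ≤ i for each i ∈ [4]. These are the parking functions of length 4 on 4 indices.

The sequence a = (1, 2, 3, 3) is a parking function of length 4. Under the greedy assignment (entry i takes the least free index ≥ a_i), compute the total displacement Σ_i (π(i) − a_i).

1

Σπ = 10 ({1..4} each once); Σa = 1+2+3+3 = 9; disp = 10−9 = 1.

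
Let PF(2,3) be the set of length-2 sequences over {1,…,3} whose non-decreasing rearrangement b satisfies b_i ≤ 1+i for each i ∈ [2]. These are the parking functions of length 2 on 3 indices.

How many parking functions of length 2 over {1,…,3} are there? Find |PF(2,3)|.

Count = 2·4^1 = 2·4 = 8 (Pollak)
One tuple (1,2) → sorted (1,2): b_i ≤ 1+i ∀i, a PF.

8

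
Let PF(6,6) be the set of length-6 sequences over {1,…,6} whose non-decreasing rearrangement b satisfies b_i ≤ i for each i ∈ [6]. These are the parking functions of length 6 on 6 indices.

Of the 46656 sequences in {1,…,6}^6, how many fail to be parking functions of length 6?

29849

Count = (6+1−6)·(6+1)^{6−1} = 1·16807 = 16807
E.g. (6,3,6,5,6,5) → sorted (3,5,5,6,6,6): b_1=3>1, not a PF.
So 46656 − 16807 = 29849 fail.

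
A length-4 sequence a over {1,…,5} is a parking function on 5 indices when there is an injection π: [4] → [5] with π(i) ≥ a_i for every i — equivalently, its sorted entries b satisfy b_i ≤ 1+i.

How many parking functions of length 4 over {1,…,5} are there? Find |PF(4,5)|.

432

Count = (5+1−4)·(5+1)^{4−1} = 2·216 = 432
Example (4,2,5,3) → sorted (2,3,4,5): b_i ≤ 1+i ∀i, a PF.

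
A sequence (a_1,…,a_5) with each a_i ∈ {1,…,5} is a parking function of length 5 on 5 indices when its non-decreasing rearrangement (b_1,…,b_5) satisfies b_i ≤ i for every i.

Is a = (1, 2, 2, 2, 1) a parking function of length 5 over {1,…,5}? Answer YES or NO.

YES

Sorted: b = (1, 1, 2, 2, 2).
  b_1=1 ≤ 1
  b_2=1 ≤ 2
  b_3=2 ≤ 3
  b_4=2 ≤ 4
  b_5=2 ≤ 5
All bounds hold ⇒ YES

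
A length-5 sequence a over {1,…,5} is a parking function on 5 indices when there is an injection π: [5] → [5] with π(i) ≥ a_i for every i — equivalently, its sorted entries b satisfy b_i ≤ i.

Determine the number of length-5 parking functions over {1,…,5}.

Count = 1·6^4 = 1·1296 = 1296 [KW]
Check (3,4,1,5,1) → sorted (1,1,3,4,5): b_i ≤ i ∀i, a PF.

1296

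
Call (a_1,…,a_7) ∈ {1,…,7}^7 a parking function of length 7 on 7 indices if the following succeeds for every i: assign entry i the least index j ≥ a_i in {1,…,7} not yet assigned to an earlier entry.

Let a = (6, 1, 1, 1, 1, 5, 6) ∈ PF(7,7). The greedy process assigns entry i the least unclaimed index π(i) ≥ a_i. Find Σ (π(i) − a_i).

7

Σπ(i) = 1+…+7 = 28; Σa = 6+1+1+1+1+5+6 = 21; disp = 28−21 = 7.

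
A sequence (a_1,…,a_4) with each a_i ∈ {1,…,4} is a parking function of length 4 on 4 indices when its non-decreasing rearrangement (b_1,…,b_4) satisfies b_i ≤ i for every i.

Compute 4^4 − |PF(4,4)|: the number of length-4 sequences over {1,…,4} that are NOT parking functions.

131

Count = (4−4+1)·(4+1)^(4−1) = 1×125 = 125 [KW]
E.g. (4,4,4,4) → sorted (4,4,4,4): b_1=4>1, not a PF.
So 256 − 125 = 131 fail.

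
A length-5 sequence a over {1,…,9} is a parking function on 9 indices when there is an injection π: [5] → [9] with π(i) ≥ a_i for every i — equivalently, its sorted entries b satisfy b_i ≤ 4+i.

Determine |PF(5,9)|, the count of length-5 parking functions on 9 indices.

50000

|PF(5,9)| = (10−5)·10^(5−1) = 5 · 10000 = 50000
E.g. (7,6,2,3,3) → sorted (2,3,3,6,7): b_i ≤ 4+i ∀i, a PF.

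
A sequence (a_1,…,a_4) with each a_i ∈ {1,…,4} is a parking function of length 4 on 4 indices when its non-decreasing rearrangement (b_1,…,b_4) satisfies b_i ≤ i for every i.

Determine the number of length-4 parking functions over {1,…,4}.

|PF(4,4)| = (4−4+1)·(4+1)^(4−1) = 1×125 = 125 [KW]
One tuple (1,2,4,1) → sorted (1,1,2,4): b_i ≤ i ∀i, a PF.

125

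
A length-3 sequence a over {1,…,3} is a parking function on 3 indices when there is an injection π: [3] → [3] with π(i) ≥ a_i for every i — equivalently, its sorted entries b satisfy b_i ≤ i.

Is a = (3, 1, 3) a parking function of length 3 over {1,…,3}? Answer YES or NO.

NO

Order a: b = (1, 3, 3).
  b_1=1 ≤ 1
  b_2=3 > 2
  fails at i=2 ⇒ NO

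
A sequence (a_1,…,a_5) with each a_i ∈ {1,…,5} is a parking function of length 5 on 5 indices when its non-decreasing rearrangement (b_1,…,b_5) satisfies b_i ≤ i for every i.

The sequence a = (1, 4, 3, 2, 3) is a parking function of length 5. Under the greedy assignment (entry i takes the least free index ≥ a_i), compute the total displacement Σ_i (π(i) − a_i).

2

Σπ = 15 ({1..5} each once); Σa = 1+4+3+2+3 = 13; disp = 15−13 = 2.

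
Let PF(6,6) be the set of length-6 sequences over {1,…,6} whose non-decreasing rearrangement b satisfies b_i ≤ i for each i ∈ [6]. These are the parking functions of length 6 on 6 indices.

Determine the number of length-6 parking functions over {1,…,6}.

16807

Count = (6+1−6)·(6+1)^{6−1} = 1×16807 = 16807 [KW]
Example (1,2,5,2,6,4) → sorted (1,2,2,4,5,6): b_i ≤ i ∀i, a PF.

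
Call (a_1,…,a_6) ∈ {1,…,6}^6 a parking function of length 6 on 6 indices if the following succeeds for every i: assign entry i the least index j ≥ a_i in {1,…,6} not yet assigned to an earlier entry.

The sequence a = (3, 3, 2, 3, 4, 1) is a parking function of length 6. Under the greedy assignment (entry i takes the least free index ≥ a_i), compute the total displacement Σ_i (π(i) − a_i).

5

Σπ = 6·7/2 = 21 (π permutes [6]); Σa = 3+3+2+3+4+1 = 16; disp = 21−16 = 5.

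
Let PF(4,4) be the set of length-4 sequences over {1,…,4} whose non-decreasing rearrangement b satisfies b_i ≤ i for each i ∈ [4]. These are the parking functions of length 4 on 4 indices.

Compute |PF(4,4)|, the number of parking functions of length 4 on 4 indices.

125

|PF| = (4+1−4)·(4+1)^{4−1} = 1·125 = 125 (Konheim–Weiss)
Check (4,2,1,2) → sorted (1,2,2,4): b_i ≤ i ∀i, a PF.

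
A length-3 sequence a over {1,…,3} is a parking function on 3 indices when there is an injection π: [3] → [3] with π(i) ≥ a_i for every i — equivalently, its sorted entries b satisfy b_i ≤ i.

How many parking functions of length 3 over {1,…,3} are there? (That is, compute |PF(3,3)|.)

16

#PF = (4−3)·4^(3−1) = 1×16 = 16 [KW]
One tuple (2,1,3) → sorted (1,2,3): b_i ≤ i ∀i, a PF.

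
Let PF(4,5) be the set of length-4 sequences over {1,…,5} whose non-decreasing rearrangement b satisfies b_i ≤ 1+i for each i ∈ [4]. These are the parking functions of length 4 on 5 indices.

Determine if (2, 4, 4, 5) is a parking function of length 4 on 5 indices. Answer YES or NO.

NO

Sorted: b = (2, 4, 4, 5).
  b_1=2 ≤ 2
  b_2=4 > 3
  fails at i=2 ⇒ NO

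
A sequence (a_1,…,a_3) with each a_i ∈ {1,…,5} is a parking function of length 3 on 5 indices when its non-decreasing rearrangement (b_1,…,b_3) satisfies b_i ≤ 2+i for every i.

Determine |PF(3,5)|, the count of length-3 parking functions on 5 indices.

|PF| = (6−3)·6^(3−1) = 3·36 = 108 [KW]
One tuple (1,5,3) → sorted (1,3,5): b_i ≤ 2+i ∀i, a PF.

108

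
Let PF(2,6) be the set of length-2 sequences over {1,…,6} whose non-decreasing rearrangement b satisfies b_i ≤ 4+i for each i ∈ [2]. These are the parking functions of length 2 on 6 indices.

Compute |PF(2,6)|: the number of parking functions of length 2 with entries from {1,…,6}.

#PF = (6−2+1)·(6+1)^(2−1) = 5 · 7 = 35 [KW]
Example (2,5) → sorted (2,5): b_i ≤ 4+i ∀i, a PF.

35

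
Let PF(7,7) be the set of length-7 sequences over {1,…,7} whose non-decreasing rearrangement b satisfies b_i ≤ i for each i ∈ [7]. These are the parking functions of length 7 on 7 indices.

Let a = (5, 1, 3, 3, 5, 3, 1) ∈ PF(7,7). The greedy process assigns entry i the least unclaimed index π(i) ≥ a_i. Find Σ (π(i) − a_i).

Σπ = 7·8/2 = 28 (π permutes [7]); Σa = 5+1+3+3+5+3+1 = 21; disp = 28−21 = 7.

7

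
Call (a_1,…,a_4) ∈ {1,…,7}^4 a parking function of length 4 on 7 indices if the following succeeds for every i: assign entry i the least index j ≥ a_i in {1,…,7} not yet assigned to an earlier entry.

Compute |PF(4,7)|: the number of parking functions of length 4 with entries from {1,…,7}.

2048

|PF(4,7)| = (7−4+1)·(7+1)^(4−1) = 4×512 = 2048
One tuple (3,6,3,3) → sorted (3,3,3,6): b_i ≤ 3+i ∀i, a PF.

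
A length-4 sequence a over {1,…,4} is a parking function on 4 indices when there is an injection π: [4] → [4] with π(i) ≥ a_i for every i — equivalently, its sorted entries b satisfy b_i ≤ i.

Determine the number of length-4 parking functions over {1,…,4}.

125

|PF(4,4)| = (5−4)·5^(4−1) = 1 · 125 = 125 (Konheim–Weiss)
Check (2,2,1,4) → sorted (1,2,2,4): b_i ≤ i ∀i, a PF.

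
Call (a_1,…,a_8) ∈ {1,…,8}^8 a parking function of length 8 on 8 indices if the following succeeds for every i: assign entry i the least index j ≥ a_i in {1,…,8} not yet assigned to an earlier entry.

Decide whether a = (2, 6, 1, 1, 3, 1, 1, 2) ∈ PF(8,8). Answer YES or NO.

YES

Order a: b = (1, 1, 1, 1, 2, 2, 3, 6).
  b_1=1 ≤ 1
  b_2=1 ≤ 2
  b_3=1 ≤ 3
  b_4=1 ≤ 4
  b_5=2 ≤ 5
  b_6=2 ≤ 6
  b_7=3 ≤ 7
  b_8=6 ≤ 8
All bounds hold ⇒ YES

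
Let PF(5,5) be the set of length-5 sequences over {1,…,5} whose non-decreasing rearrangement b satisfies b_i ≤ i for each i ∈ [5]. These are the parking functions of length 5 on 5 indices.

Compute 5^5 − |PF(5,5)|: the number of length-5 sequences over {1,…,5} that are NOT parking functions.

|PF| = (6−5)·6^(5−1) = 1·1296 = 1296
One tuple (3,3,5,5,5) → sorted (3,3,5,5,5): b_1=3>1, not a PF.
5^5 − 1296 = 3125 − 1296 = 1829

1829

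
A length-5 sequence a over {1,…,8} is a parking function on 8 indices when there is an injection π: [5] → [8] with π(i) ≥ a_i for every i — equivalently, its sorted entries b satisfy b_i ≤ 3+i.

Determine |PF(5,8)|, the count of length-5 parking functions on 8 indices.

|PF(5,8)| = (9−5)·9^(5−1) = 4 · 6561 = 26244
E.g. (1,1,7,1,6) → sorted (1,1,1,6,7): b_i ≤ 3+i ∀i, a PF.

26244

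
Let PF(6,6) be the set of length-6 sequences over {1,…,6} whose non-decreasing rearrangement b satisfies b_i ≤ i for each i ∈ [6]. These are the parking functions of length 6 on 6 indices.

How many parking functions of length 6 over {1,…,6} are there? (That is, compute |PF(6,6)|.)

|PF(6,6)| = (6+1−6)·(6+1)^{6−1} = 1·16807 = 16807 [KW]
Example (6,1,1,2,1,1) → sorted (1,1,1,1,2,6): b_i ≤ i ∀i, a PF.

16807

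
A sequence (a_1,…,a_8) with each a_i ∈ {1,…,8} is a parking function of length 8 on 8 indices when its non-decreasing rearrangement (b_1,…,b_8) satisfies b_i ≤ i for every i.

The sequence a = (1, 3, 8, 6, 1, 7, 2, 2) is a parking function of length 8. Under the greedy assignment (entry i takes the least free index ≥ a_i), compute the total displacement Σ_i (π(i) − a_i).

6

Σπ = 36 ({1..8} each once); Σa = 1+3+8+6+1+7+2+2 = 30; disp = 36−30 = 6.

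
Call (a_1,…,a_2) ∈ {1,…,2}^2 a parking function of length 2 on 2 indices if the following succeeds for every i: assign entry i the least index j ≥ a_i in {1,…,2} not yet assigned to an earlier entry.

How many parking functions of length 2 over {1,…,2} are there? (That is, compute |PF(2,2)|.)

3

Count = 1·3^1 = 1·3 = 3
E.g. (1,1) → sorted (1,1): b_i ≤ i ∀i, a PF.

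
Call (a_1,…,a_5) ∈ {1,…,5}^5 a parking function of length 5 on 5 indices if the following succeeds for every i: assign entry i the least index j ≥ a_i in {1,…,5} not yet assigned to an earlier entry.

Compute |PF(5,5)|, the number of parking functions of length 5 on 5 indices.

1296

#PF = 1·6^4 = 1·1296 = 1296
Check (1,1,5,3,2) → sorted (1,1,2,3,5): b_i ≤ i ∀i, a PF.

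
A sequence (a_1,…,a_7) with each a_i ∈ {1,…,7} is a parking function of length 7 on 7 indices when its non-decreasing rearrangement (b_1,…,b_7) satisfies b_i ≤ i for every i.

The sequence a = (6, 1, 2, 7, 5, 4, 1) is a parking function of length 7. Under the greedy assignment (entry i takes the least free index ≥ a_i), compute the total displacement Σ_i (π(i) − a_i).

2

Σπ = 7·8/2 = 28 (π permutes [7]); Σa = 6+1+2+7+5+4+1 = 26; disp = 28−26 = 2.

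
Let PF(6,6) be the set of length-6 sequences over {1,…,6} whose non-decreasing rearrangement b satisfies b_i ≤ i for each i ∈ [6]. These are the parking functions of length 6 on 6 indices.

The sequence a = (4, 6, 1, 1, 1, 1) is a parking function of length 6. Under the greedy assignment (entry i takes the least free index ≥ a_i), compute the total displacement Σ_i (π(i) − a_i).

Σπ = 6·7/2 = 21 (π permutes [6]); Σa = 4+6+1+1+1+1 = 14; disp = 21−14 = 7.

7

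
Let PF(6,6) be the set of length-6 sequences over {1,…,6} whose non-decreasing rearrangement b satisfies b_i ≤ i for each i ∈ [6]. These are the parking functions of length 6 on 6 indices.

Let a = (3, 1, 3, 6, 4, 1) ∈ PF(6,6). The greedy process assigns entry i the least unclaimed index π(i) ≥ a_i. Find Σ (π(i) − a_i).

Σπ = 6·7/2 = 21 (π permutes [6]); Σa = 3+1+3+6+4+1 = 18; disp = 21−18 = 3.

3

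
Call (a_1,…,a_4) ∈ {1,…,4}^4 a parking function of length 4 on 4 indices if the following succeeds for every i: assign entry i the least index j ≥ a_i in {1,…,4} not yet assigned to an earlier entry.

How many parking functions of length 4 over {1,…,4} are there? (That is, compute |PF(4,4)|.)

125

|PF| = (4+1−4)·(4+1)^{4−1} = 1·125 = 125 (Konheim–Weiss)
Check (1,1,2,4) → sorted (1,1,2,4): b_i ≤ i ∀i, a PF.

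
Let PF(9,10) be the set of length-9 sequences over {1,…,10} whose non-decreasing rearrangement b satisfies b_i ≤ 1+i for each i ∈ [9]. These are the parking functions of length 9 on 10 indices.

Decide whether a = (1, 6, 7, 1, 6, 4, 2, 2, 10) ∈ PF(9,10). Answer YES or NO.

YES

Sorted: b = (1, 1, 2, 2, 4, 6, 6, 7, 10).
  b_1=1 ≤ 2
  b_2=1 ≤ 3
  b_3=2 ≤ 4
  b_4=2 ≤ 5
  b_5=4 ≤ 6
  b_6=6 ≤ 7
  b_7=6 ≤ 8
  b_8=7 ≤ 9
  b_9=10 ≤ 10
All bounds hold ⇒ YES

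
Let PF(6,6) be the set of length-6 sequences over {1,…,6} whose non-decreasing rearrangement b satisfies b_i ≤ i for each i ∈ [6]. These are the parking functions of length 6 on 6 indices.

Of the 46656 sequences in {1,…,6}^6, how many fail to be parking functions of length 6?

#PF = (6−6+1)·(6+1)^(6−1) = 1·16807 = 16807 (Pollak)
E.g. (6,4,5,3,6,6) → sorted (3,4,5,6,6,6): b_1=3>1, not a PF.
6^6 − 16807 = 46656 − 16807 = 29849

29849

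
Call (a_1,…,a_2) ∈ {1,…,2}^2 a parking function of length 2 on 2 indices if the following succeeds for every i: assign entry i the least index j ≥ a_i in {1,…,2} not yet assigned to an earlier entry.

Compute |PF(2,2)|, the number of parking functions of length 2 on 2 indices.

3

Count = 1·3^1 = 1·3 = 3 [KW]
Example (1,2) → sorted (1,2): b_i ≤ i ∀i, a PF.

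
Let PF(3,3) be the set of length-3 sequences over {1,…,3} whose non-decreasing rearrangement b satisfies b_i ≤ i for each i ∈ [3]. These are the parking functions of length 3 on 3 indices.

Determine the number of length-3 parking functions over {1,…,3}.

16

|PF| = (3+1−3)·(3+1)^{3−1} = 1 · 16 = 16 (Konheim–Weiss)
Example (3,2,1) → sorted (1,2,3): b_i ≤ i ∀i, a PF.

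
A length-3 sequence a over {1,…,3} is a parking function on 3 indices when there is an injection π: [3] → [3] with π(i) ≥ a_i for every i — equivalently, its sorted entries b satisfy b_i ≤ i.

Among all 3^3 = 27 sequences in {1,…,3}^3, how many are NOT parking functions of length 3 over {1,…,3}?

|PF(3,3)| = (4−3)·4^(3−1) = 1×16 = 16 (Pollak)
Example (3,2,3) → sorted (2,3,3): b_1=2>1, not a PF.
Total 27; non-PF = 27−16 = 11

11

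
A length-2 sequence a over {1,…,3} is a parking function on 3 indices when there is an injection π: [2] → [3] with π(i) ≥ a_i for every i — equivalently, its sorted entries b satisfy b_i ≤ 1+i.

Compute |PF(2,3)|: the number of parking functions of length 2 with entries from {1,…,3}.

|PF| = (3+1−2)·(3+1)^{2−1} = 2 · 4 = 8 (Pollak)
One tuple (2,3) → sorted (2,3): b_i ≤ 1+i ∀i, a PF.

8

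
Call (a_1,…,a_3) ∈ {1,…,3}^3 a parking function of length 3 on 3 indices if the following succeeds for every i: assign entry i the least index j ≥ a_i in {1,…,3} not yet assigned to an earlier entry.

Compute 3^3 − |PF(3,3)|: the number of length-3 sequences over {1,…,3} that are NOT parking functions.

11

|PF(3,3)| = (3+1−3)·(3+1)^{3−1} = 1 · 16 = 16 (Konheim–Weiss)
One tuple (3,1,3) → sorted (1,3,3): b_2=3>2, not a PF.
3^3 − 16 = 27 − 16 = 11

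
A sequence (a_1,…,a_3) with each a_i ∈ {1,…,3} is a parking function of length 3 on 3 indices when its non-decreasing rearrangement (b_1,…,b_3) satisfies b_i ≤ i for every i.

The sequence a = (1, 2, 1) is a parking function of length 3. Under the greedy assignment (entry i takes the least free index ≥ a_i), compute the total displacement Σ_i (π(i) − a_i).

Σπ = 3·4/2 = 6 (π permutes [3]); Σa = 1+2+1 = 4; disp = 6−4 = 2.

2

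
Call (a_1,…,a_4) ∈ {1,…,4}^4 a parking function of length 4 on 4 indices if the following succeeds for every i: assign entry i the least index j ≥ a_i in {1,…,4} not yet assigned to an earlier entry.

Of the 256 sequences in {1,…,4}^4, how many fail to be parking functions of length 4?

131

|PF(4,4)| = (5−4)·5^(4−1) = 1×125 = 125
Check (4,2,4,4) → sorted (2,4,4,4): b_1=2>1, not a PF.
4^4 − 125 = 256 − 125 = 131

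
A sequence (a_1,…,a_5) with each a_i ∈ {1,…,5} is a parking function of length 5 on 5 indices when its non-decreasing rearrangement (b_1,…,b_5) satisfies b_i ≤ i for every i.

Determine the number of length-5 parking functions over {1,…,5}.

1296

|PF| = 1·6^4 = 1×1296 = 1296 (Konheim–Weiss)
One tuple (2,1,5,3,3) → sorted (1,2,3,3,5): b_i ≤ i ∀i, a PF.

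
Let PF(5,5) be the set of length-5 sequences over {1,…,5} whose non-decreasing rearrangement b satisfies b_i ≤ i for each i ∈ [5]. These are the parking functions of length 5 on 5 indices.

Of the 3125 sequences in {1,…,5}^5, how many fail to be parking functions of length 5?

|PF(5,5)| = (5+1−5)·(5+1)^{5−1} = 1 · 1296 = 1296 [KW]
One tuple (3,5,3,5,3) → sorted (3,3,3,5,5): b_1=3>1, not a PF.
Total 3125; non-PF = 3125−1296 = 1829

1829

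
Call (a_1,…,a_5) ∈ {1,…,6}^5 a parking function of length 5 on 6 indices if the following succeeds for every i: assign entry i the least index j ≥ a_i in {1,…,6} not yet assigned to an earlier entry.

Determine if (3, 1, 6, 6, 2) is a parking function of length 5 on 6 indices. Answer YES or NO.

NO

Rearranged: b = (1, 2, 3, 6, 6).
  b_1=1 ≤ 2
  b_2=2 ≤ 3
  b_3=3 ≤ 4
  b_4=6 > 5
  fails at i=4 ⇒ NO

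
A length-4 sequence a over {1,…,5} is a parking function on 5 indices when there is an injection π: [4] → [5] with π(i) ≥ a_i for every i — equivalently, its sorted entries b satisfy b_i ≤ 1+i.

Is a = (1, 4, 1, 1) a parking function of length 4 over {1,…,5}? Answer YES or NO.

Order a: b = (1, 1, 1, 4).
  b_1=1 ≤ 2
  b_2=1 ≤ 3
  b_3=1 ≤ 4
  b_4=4 ≤ 5
All bounds hold ⇒ YES

YES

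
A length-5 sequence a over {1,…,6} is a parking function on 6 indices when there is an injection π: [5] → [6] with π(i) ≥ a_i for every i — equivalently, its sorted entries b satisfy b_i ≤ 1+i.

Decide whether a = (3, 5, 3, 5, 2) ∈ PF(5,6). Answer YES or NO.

YES

Rearranged: b = (2, 3, 3, 5, 5).
  b_1=2 ≤ 2
  b_2=3 ≤ 3
  b_3=3 ≤ 4
  b_4=5 ≤ 5
  b_5=5 ≤ 6
All bounds hold ⇒ YES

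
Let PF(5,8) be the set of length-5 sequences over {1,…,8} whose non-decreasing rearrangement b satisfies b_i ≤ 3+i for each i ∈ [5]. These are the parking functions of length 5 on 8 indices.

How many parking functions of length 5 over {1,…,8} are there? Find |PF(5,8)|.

Count = 4·9^4 = 4 · 6561 = 26244 (Konheim–Weiss)
Example (6,8,4,5,7) → sorted (4,5,6,7,8): b_i ≤ 3+i ∀i, a PF.

26244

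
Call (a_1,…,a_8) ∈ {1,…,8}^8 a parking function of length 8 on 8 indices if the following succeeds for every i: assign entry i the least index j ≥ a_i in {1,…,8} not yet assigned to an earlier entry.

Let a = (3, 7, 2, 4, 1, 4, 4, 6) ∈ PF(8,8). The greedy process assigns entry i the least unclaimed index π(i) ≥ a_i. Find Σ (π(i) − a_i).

Σπ(i) = 1+…+8 = 36; Σa = 3+7+2+4+1+4+4+6 = 31; disp = 36−31 = 5.

5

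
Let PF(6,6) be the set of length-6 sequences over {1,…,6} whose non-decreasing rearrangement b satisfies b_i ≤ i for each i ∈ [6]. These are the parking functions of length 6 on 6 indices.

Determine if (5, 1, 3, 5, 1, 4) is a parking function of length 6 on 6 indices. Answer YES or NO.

Order a: b = (1, 1, 3, 4, 5, 5).
  b_1=1 ≤ 1
  b_2=1 ≤ 2
  b_3=3 ≤ 3
  b_4=4 ≤ 4
  b_5=5 ≤ 5
  b_6=5 ≤ 6
All bounds hold ⇒ YES

YES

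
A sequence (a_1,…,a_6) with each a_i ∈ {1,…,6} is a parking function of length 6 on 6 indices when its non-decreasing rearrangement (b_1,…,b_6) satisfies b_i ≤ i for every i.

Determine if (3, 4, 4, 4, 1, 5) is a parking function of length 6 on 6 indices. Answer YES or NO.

Order a: b = (1, 3, 4, 4, 4, 5).
  b_1=1 ≤ 1
  b_2=3 > 2
  fails at i=2 ⇒ NO

NO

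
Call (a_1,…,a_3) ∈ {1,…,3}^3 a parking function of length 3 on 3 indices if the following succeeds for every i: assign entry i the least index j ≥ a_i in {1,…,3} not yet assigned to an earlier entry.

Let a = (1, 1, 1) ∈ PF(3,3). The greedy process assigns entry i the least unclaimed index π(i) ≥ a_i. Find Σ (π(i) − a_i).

Σπ = 3·4/2 = 6 (π permutes [3]); Σa = 1+1+1 = 3; disp = 6−3 = 3.

3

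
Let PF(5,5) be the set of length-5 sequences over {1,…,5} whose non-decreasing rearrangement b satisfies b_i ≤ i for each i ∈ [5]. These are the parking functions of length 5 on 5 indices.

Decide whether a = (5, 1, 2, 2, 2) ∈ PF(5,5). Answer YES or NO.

Order a: b = (1, 2, 2, 2, 5).
  b_1=1 ≤ 1
  b_2=2 ≤ 2
  b_3=2 ≤ 3
  b_4=2 ≤ 4
  b_5=5 ≤ 5
All bounds hold ⇒ YES

YES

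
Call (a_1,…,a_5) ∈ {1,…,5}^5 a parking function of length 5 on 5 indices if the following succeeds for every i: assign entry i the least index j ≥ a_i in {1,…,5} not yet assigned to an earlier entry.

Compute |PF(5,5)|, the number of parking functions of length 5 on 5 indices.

1296

Count = (5+1−5)·(5+1)^{5−1} = 1 · 1296 = 1296 (Pollak)
E.g. (3,5,1,4,1) → sorted (1,1,3,4,5): b_i ≤ i ∀i, a PF.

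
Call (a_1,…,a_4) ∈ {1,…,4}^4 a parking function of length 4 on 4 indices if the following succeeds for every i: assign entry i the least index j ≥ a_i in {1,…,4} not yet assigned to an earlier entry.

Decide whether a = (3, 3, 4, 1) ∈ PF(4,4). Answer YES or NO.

NO

Rearranged: b = (1, 3, 3, 4).
  b_1=1 ≤ 1
  b_2=3 > 2
  fails at i=2 ⇒ NO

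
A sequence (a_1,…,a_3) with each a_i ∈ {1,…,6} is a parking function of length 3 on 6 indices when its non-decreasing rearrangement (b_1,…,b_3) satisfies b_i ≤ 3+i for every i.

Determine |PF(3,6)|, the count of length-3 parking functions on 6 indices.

196

|PF(3,6)| = 4·7^2 = 4·49 = 196
E.g. (4,2,2) → sorted (2,2,4): b_i ≤ 3+i ∀i, a PF.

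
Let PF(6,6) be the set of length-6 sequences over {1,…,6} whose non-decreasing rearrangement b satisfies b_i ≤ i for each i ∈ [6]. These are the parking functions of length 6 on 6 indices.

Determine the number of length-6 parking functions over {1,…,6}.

16807

Count = 1·7^5 = 1×16807 = 16807
E.g. (3,1,4,1,2,6) → sorted (1,1,2,3,4,6): b_i ≤ i ∀i, a PF.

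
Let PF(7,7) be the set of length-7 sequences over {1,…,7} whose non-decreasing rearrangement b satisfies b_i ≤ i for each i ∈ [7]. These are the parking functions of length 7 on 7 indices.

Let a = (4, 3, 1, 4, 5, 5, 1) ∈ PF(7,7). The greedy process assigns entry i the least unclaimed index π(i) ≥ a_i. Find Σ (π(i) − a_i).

Σπ(i) = 1+…+7 = 28; Σa = 4+3+1+4+5+5+1 = 23; disp = 28−23 = 5.

5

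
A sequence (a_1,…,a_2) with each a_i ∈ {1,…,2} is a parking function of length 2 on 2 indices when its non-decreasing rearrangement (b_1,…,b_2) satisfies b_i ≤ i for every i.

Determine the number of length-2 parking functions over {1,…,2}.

3

Count = (2−2+1)·(2+1)^(2−1) = 1 · 3 = 3 [KW]
Check (2,1) → sorted (1,2): b_i ≤ i ∀i, a PF.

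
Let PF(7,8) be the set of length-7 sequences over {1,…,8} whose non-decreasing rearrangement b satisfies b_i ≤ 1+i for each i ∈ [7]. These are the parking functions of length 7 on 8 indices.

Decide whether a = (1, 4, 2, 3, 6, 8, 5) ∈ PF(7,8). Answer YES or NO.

YES

Order a: b = (1, 2, 3, 4, 5, 6, 8).
  b_1=1 ≤ 2
  b_2=2 ≤ 3
  b_3=3 ≤ 4
  b_4=4 ≤ 5
  b_5=5 ≤ 6
  b_6=6 ≤ 7
  b_7=8 ≤ 8
All bounds hold ⇒ YES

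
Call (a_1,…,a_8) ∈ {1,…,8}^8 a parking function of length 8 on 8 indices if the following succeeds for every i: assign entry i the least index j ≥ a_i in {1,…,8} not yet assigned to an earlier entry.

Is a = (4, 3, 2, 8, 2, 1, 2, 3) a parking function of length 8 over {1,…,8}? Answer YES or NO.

YES

Sorted: b = (1, 2, 2, 2, 3, 3, 4, 8).
  b_1=1 ≤ 1
  b_2=2 ≤ 2
  b_3=2 ≤ 3
  b_4=2 ≤ 4
  b_5=3 ≤ 5
  b_6=3 ≤ 6
  b_7=4 ≤ 7
  b_8=8 ≤ 8
All bounds hold ⇒ YES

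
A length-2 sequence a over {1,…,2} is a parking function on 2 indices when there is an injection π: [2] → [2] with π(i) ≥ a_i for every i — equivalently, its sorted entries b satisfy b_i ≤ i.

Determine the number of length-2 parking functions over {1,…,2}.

#PF = (2+1−2)·(2+1)^{2−1} = 1 · 3 = 3 [KW]
One tuple (2,1) → sorted (1,2): b_i ≤ i ∀i, a PF.

3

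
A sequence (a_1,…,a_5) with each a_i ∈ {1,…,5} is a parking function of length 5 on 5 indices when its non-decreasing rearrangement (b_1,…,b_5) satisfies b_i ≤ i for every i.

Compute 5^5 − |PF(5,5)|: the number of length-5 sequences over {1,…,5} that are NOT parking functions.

#PF = (6−5)·6^(5−1) = 1×1296 = 1296 [KW]
E.g. (5,4,5,4,5) → sorted (4,4,5,5,5): b_1=4>1, not a PF.
So 3125 − 1296 = 1829 fail.

1829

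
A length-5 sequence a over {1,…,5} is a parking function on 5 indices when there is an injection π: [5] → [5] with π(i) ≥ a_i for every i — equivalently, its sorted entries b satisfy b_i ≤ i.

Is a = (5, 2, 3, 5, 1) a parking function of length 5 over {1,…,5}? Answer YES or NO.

NO

Rearranged: b = (1, 2, 3, 5, 5).
  b_1=1 ≤ 1
  b_2=2 ≤ 2
  b_3=3 ≤ 3
  b_4=5 > 4
  fails at i=4 ⇒ NO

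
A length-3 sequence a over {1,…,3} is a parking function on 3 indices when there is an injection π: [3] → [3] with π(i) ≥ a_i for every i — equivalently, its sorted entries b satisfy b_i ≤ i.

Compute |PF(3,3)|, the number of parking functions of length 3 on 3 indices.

16

|PF| = (4−3)·4^(3−1) = 1·16 = 16 (Pollak)
E.g. (2,2,1) → sorted (1,2,2): b_i ≤ i ∀i, a PF.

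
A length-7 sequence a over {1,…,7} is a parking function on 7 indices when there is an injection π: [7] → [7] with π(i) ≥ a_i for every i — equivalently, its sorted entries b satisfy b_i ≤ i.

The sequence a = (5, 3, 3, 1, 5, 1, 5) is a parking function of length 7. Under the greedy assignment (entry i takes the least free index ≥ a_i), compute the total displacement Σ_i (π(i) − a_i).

Σπ = 28 ({1..7} each once); Σa = 5+3+3+1+5+1+5 = 23; disp = 28−23 = 5.

5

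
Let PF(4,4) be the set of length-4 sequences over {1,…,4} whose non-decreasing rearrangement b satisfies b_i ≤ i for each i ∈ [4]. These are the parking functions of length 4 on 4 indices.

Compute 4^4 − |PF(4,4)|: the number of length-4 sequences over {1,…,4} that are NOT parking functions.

Count = 1·5^3 = 1·125 = 125 [KW]
One tuple (3,3,2,4) → sorted (2,3,3,4): b_1=2>1, not a PF.
So 256 − 125 = 131 fail.

131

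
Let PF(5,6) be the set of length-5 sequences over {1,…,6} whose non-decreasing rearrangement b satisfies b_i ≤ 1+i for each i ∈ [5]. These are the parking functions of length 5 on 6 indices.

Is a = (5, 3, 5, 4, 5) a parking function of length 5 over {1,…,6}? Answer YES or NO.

Sorted: b = (3, 4, 5, 5, 5).
  b_1=3 > 2
  fails at i=1 ⇒ NO

NO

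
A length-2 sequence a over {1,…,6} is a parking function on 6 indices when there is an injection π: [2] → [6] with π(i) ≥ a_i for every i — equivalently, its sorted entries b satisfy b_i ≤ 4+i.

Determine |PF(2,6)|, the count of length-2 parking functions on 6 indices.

35

|PF(2,6)| = 5·7^1 = 5×7 = 35 [KW]
E.g. (6,2) → sorted (2,6): b_i ≤ 4+i ∀i, a PF.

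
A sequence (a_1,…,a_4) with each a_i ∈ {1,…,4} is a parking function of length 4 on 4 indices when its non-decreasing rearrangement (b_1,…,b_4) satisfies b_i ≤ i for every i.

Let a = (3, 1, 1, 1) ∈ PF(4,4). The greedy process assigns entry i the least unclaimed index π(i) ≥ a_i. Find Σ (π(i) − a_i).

Σπ = 10 ({1..4} each once); Σa = 3+1+1+1 = 6; disp = 10−6 = 4.

4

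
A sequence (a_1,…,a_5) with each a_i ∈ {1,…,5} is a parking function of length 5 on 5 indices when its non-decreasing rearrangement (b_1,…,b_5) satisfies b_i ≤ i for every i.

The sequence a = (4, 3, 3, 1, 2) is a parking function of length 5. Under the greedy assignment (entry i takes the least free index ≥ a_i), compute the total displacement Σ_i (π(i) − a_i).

2

Σπ = 15 ({1..5} each once); Σa = 4+3+3+1+2 = 13; disp = 15−13 = 2.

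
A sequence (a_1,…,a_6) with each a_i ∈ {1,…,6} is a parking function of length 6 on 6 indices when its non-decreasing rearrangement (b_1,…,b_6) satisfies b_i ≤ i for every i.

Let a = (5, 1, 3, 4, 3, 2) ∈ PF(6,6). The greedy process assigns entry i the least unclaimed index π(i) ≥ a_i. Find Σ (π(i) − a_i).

Σπ = 21 ({1..6} each once); Σa = 5+1+3+4+3+2 = 18; disp = 21−18 = 3.

3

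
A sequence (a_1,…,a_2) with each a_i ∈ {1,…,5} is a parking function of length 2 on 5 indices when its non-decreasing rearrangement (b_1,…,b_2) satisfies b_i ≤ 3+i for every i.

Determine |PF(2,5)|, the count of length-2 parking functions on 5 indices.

#PF = (5+1−2)·(5+1)^{2−1} = 4×6 = 24
Check (5,3) → sorted (3,5): b_i ≤ 3+i ∀i, a PF.

24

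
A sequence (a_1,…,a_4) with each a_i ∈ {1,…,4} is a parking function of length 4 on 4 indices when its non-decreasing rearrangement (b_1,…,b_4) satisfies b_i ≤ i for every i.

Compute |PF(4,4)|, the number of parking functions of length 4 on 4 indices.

125

Count = (4−4+1)·(4+1)^(4−1) = 1 · 125 = 125
E.g. (3,1,3,1) → sorted (1,1,3,3): b_i ≤ i ∀i, a PF.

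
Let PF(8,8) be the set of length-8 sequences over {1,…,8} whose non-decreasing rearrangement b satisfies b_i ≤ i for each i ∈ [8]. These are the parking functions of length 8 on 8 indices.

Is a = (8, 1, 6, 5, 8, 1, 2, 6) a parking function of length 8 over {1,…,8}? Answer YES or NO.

NO

Order a: b = (1, 1, 2, 5, 6, 6, 8, 8).
  b_1=1 ≤ 1
  b_2=1 ≤ 2
  b_3=2 ≤ 3
  b_4=5 > 4
  fails at i=4 ⇒ NO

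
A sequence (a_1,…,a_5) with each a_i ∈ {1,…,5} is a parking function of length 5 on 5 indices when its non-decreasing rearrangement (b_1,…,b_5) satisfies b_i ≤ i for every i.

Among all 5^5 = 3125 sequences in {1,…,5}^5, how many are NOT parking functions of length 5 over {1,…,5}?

Count = (5+1−5)·(5+1)^{5−1} = 1·1296 = 1296
Check (4,5,3,3,4) → sorted (3,3,4,4,5): b_1=3>1, not a PF.
Total 3125; non-PF = 3125−1296 = 1829

1829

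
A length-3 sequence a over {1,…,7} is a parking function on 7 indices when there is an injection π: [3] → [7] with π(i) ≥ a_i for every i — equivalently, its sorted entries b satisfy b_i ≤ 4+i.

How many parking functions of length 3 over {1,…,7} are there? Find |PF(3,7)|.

Count = (8−3)·8^(3−1) = 5 · 64 = 320 (Pollak)
Example (5,5,7) → sorted (5,5,7): b_i ≤ 4+i ∀i, a PF.

320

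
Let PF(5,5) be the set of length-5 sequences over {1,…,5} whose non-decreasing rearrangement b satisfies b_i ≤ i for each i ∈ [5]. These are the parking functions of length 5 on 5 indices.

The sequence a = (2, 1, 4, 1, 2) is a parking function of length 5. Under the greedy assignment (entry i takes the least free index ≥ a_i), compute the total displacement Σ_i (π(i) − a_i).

5

Σπ = 5·6/2 = 15 (π permutes [5]); Σa = 2+1+4+1+2 = 10; disp = 15−10 = 5.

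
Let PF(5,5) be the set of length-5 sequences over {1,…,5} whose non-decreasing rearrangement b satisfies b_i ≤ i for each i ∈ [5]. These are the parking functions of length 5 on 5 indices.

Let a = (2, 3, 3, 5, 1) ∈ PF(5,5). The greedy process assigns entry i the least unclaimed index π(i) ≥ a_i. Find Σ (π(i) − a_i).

1

Σπ = 15 ({1..5} each once); Σa = 2+3+3+5+1 = 14; disp = 15−14 = 1.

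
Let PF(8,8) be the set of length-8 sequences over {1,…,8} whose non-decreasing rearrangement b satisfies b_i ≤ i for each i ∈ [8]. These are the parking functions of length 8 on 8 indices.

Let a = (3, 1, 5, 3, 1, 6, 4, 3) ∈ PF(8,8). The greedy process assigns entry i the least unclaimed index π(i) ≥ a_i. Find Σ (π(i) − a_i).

Σπ(i) = 1+…+8 = 36; Σa = 3+1+5+3+1+6+4+3 = 26; disp = 36−26 = 10.

10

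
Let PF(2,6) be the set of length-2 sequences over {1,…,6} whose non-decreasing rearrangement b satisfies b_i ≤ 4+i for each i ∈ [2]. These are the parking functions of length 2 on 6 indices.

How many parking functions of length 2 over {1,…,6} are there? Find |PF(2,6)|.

35

|PF(2,6)| = (6+1−2)·(6+1)^{2−1} = 5×7 = 35 (Konheim–Weiss)
One tuple (2,4) → sorted (2,4): b_i ≤ 4+i ∀i, a PF.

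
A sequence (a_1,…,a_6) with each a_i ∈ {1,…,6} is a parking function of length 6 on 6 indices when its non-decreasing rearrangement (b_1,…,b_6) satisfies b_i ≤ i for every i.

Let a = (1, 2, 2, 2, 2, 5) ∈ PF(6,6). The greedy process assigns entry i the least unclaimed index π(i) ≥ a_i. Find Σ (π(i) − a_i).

7

Σπ = 6·7/2 = 21 (π permutes [6]); Σa = 1+2+2+2+2+5 = 14; disp = 21−14 = 7.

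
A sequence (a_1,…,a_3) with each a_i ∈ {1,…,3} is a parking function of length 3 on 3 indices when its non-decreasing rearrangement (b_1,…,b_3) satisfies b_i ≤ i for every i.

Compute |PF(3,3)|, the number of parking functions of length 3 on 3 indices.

16

|PF(3,3)| = 1·4^2 = 1·16 = 16 [KW]
Check (2,1,2) → sorted (1,2,2): b_i ≤ i ∀i, a PF.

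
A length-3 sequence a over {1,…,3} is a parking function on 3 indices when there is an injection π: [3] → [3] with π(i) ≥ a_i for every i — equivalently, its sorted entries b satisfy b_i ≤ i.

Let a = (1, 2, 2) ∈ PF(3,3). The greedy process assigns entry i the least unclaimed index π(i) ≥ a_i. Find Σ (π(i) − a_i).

Σπ = 6 ({1..3} each once); Σa = 1+2+2 = 5; disp = 6−5 = 1.

1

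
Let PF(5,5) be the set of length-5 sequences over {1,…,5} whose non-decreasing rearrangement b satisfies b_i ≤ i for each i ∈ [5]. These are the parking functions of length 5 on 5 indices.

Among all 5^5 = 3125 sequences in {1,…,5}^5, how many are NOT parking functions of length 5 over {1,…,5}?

1829

|PF(5,5)| = 1·6^4 = 1×1296 = 1296 (Konheim–Weiss)
E.g. (3,4,4,5,5) → sorted (3,4,4,5,5): b_1=3>1, not a PF.
So 3125 − 1296 = 1829 fail.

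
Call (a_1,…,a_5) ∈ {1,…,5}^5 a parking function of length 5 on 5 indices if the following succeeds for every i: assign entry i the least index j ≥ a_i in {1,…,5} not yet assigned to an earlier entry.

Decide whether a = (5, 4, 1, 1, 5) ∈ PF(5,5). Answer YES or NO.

Sorted: b = (1, 1, 4, 5, 5).
  b_1=1 ≤ 1
  b_2=1 ≤ 2
  b_3=4 > 3
  fails at i=3 ⇒ NO

NO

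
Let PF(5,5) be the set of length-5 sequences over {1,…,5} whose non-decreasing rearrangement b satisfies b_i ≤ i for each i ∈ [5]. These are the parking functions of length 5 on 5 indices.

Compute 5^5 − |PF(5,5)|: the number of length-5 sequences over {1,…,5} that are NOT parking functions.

|PF| = (5−5+1)·(5+1)^(5−1) = 1·1296 = 1296
One tuple (4,1,1,4,5) → sorted (1,1,4,4,5): b_3=4>3, not a PF.
So 3125 − 1296 = 1829 fail.

1829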